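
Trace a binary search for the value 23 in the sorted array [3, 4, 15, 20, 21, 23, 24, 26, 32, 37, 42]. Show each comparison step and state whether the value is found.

Binary search for 23 in [3, 4, 15, 20, 21, 23, 24, 26, 32, 37, 42]:

lo=0, hi=10, mid=5, arr[mid]=23 -> Found target at index 5!

Binary search finds 23 at index 5 after 1 comparisons. The search repeatedly halves the search space by comparing with the middle element.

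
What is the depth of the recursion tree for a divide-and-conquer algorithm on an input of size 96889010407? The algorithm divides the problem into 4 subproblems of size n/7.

For divide and conquer with division factor 7:

Problem sizes at each level:
Level 0: 96889010407
Level 1: 13841287201
Level 2: 1977326743
Level 3: 282475249
Level 4: 40353607
Level 5: 5764801
Level 6: 823543
Level 7: 117649
Level 8: 16807
Level 9: 2401
Level 10: 343
Level 11: 49
Level 12: 7
Level 13: 1

The root is level 0 and the size-1 base case is level 13 (the tree spans levels 0 through 13, i.e. 14 levels counting the root), so the depth is the number of divisions: log_7(96889010407) = 13

The recursion tree depth is log_7(96889010407) = 13. At each level, the problem size is divided by 7, so it takes 13 divisions to reduce to a base case of size 1. The algorithm makes 4 recursive calls at each level.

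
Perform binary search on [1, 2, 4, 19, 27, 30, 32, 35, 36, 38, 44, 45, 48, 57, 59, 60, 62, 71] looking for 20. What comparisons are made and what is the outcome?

Binary search for 20 in [1, 2, 4, 19, 27, 30, 32, 35, 36, 38, 44, 45, 48, 57, 59, 60, 62, 71]:

lo=0, hi=17, mid=8, arr[mid]=36 -> 36 > 20, search left half
lo=0, hi=7, mid=3, arr[mid]=19 -> 19 < 20, search right half
lo=4, hi=7, mid=5, arr[mid]=30 -> 30 > 20, search left half
lo=4, hi=4, mid=4, arr[mid]=27 -> 27 > 20, search left half
lo=4 > hi=3, target 20 not found

Binary search determines that 20 is not in the array after 4 comparisons. The search space was exhausted without finding the target.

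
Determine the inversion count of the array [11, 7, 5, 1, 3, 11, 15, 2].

Finding inversions in [11, 7, 5, 1, 3, 11, 15, 2]:

(0, 1): arr[0]=11 > arr[1]=7
(0, 2): arr[0]=11 > arr[2]=5
(0, 3): arr[0]=11 > arr[3]=1
(0, 4): arr[0]=11 > arr[4]=3
(0, 7): arr[0]=11 > arr[7]=2
(1, 2): arr[1]=7 > arr[2]=5
(1, 3): arr[1]=7 > arr[3]=1
(1, 4): arr[1]=7 > arr[4]=3
(1, 7): arr[1]=7 > arr[7]=2
(2, 3): arr[2]=5 > arr[3]=1
(2, 4): arr[2]=5 > arr[4]=3
(2, 7): arr[2]=5 > arr[7]=2
(4, 7): arr[4]=3 > arr[7]=2
(5, 7): arr[5]=11 > arr[7]=2
(6, 7): arr[6]=15 > arr[7]=2

Total inversions: 15

The array has 15 inversion(s): (0,1), (0,2), (0,3), (0,4), (0,7), (1,2), (1,3), (1,4), (1,7), (2,3), (2,4), (2,7), (4,7), (5,7), (6,7). Each pair (i,j) satisfies i < j and arr[i] > arr[j].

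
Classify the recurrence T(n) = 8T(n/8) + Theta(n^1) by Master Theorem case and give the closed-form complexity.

Master Theorem for T(n) = 8T(n/8) + O(n^1):

a = 8, b = 8, c = 1
log_b(a) = log_8(8) = 1.0000

Case 2: c = 1 = log_8(8) = 1.0000
T(n) = O(n^1 log n) = O(n log n)

For T(n) = 8T(n/8) + O(n^1): log_8(8) = 1.0000. This is Case 2 of the Master Theorem (c = log_b(a), equal work at all levels), giving O(n log n).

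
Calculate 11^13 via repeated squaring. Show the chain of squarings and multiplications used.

Computing 11^13 by squaring (build up from 11^1; each line after the first costs one multiplication):

11^1 = 11
11^2 = (11^1)^2 = 11^2 = 121
11^3 = 11 * 11^2 = 11 * 121 = 1331
11^6 = (11^3)^2 = 1331^2 = 1771561
11^12 = (11^6)^2 = 1771561^2 = 3138428376721
11^13 = 11 * 11^12 = 11 * 3138428376721 = 34522712143931

Result: 34522712143931
Multiplications needed: 5 (5 lines after 11^1)

11^13 = 34522712143931. Using exponentiation by squaring, this requires 5 multiplications. The key idea: if the exponent is even, square the half-power; if odd, multiply by the base once.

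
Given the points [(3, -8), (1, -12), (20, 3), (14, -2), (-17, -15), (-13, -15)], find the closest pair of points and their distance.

Computing all pairwise distances among 6 points:

d((3, -8), (1, -12)) = 4.4721
d((3, -8), (20, 3)) = 20.2485
d((3, -8), (14, -2)) = 12.53
d((3, -8), (-17, -15)) = 21.1896
d((3, -8), (-13, -15)) = 17.4642
d((1, -12), (20, 3)) = 24.2074
d((1, -12), (14, -2)) = 16.4012
d((1, -12), (-17, -15)) = 18.2483
d((1, -12), (-13, -15)) = 14.3178
d((20, 3), (14, -2)) = 7.8102
d((20, 3), (-17, -15)) = 41.1461
d((20, 3), (-13, -15)) = 37.5899
d((14, -2), (-17, -15)) = 33.6155
d((14, -2), (-13, -15)) = 29.9666
d((-17, -15), (-13, -15)) = 4.0 <-- minimum

Closest pair: (-17, -15) and (-13, -15) with distance 4.0

The closest pair is (-17, -15) and (-13, -15) with Euclidean distance 4.0. For 6 points, brute-force pairwise comparison is shown above. For large n, the divide-and-conquer algorithm (sort by x, recurse on halves, check the dividing strip) achieves O(n log n).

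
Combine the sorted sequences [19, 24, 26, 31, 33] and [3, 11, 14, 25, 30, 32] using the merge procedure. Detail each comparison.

Merging process:

Compare 19 vs 3: take 3 from right. Merged: [3]
Compare 19 vs 11: take 11 from right. Merged: [3, 11]
Compare 19 vs 14: take 14 from right. Merged: [3, 11, 14]
Compare 19 vs 25: take 19 from left. Merged: [3, 11, 14, 19]
Compare 24 vs 25: take 24 from left. Merged: [3, 11, 14, 19, 24]
Compare 26 vs 25: take 25 from right. Merged: [3, 11, 14, 19, 24, 25]
Compare 26 vs 30: take 26 from left. Merged: [3, 11, 14, 19, 24, 25, 26]
Compare 31 vs 30: take 30 from right. Merged: [3, 11, 14, 19, 24, 25, 26, 30]
Compare 31 vs 32: take 31 from left. Merged: [3, 11, 14, 19, 24, 25, 26, 30, 31]
Compare 33 vs 32: take 32 from right. Merged: [3, 11, 14, 19, 24, 25, 26, 30, 31, 32]
Append remaining from left: [33]. Merged: [3, 11, 14, 19, 24, 25, 26, 30, 31, 32, 33]

Final merged array: [3, 11, 14, 19, 24, 25, 26, 30, 31, 32, 33]
Total comparisons: 10

The merged array is [3, 11, 14, 19, 24, 25, 26, 30, 31, 32, 33], requiring 10 comparisons. The merge step runs in O(n) time where n is the total number of elements.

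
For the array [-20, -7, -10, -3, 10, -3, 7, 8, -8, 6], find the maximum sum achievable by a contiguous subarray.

Using Kadane's algorithm on [-20, -7, -10, -3, 10, -3, 7, 8, -8, 6]:

Scanning through the array:
Position 1 (value -7): max_ending_here = -7, max_so_far = -7
Position 2 (value -10): max_ending_here = -10, max_so_far = -7
Position 3 (value -3): max_ending_here = -3, max_so_far = -3
Position 4 (value 10): max_ending_here = 10, max_so_far = 10
Position 5 (value -3): max_ending_here = 7, max_so_far = 10
Position 6 (value 7): max_ending_here = 14, max_so_far = 14
Position 7 (value 8): max_ending_here = 22, max_so_far = 22
Position 8 (value -8): max_ending_here = 14, max_so_far = 22
Position 9 (value 6): max_ending_here = 20, max_so_far = 22

Maximum subarray: [10, -3, 7, 8]
Maximum sum: 22

The maximum subarray is [10, -3, 7, 8] with sum 22. This subarray runs from index 4 to index 7.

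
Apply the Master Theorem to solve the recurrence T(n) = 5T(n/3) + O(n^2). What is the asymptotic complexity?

Master Theorem for T(n) = 5T(n/3) + O(n^2):

a = 5, b = 3, c = 2
log_b(a) = log_3(5) = 1.4650

Case 3: c = 2 > log_3(5) = 1.4650
T(n) = O(n^2) = O(n^2)

For T(n) = 5T(n/3) + O(n^2): log_3(5) = 1.4650. This is Case 3 of the Master Theorem (c > log_b(a), work dominated by root), giving O(n^2).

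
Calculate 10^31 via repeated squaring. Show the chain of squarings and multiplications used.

Computing 10^31 by squaring (build up from 10^1; each line after the first costs one multiplication):

10^1 = 10
10^2 = (10^1)^2 = 10^2 = 100
10^3 = 10 * 10^2 = 10 * 100 = 1000
10^6 = (10^3)^2 = 1000^2 = 1000000
10^7 = 10 * 10^6 = 10 * 1000000 = 10000000
10^14 = (10^7)^2 = 10000000^2 = 100000000000000
10^15 = 10 * 10^14 = 10 * 100000000000000 = 1000000000000000
10^30 = (10^15)^2 = 1000000000000000^2 = 1000000000000000000000000000000
10^31 = 10 * 10^30 = 10 * 1000000000000000000000000000000 = 10000000000000000000000000000000

Result: 10000000000000000000000000000000
Multiplications needed: 8 (8 lines after 10^1)

10^31 = 10000000000000000000000000000000. Using exponentiation by squaring, this requires 8 multiplications. The key idea: if the exponent is even, square the half-power; if odd, multiply by the base once.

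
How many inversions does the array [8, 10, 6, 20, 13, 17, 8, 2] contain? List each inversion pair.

Finding inversions in [8, 10, 6, 20, 13, 17, 8, 2]:

(0, 2): arr[0]=8 > arr[2]=6
(0, 7): arr[0]=8 > arr[7]=2
(1, 2): arr[1]=10 > arr[2]=6
(1, 6): arr[1]=10 > arr[6]=8
(1, 7): arr[1]=10 > arr[7]=2
(2, 7): arr[2]=6 > arr[7]=2
(3, 4): arr[3]=20 > arr[4]=13
(3, 5): arr[3]=20 > arr[5]=17
(3, 6): arr[3]=20 > arr[6]=8
(3, 7): arr[3]=20 > arr[7]=2
(4, 6): arr[4]=13 > arr[6]=8
(4, 7): arr[4]=13 > arr[7]=2
(5, 6): arr[5]=17 > arr[6]=8
(5, 7): arr[5]=17 > arr[7]=2
(6, 7): arr[6]=8 > arr[7]=2

Total inversions: 15

The array has 15 inversion(s): (0,2), (0,7), (1,2), (1,6), (1,7), (2,7), (3,4), (3,5), (3,6), (3,7), (4,6), (4,7), (5,6), (5,7), (6,7). Each pair (i,j) satisfies i < j and arr[i] > arr[j].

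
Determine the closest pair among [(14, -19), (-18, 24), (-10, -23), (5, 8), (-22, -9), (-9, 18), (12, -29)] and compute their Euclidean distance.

Computing all pairwise distances among 7 points:

d((14, -19), (-18, 24)) = 53.6004
d((14, -19), (-10, -23)) = 24.3311
d((14, -19), (5, 8)) = 28.4605
d((14, -19), (-22, -9)) = 37.3631
d((14, -19), (-9, 18)) = 43.566
d((14, -19), (12, -29)) = 10.198 <-- minimum
d((-18, 24), (-10, -23)) = 47.676
d((-18, 24), (5, 8)) = 28.0179
d((-18, 24), (-22, -9)) = 33.2415
d((-18, 24), (-9, 18)) = 10.8167
d((-18, 24), (12, -29)) = 60.9016
d((-10, -23), (5, 8)) = 34.4384
d((-10, -23), (-22, -9)) = 18.4391
d((-10, -23), (-9, 18)) = 41.0122
d((-10, -23), (12, -29)) = 22.8035
d((5, 8), (-22, -9)) = 31.9061
d((5, 8), (-9, 18)) = 17.2047
d((5, 8), (12, -29)) = 37.6563
d((-22, -9), (-9, 18)) = 29.9666
d((-22, -9), (12, -29)) = 39.4462
d((-9, 18), (12, -29)) = 51.4782

Closest pair: (14, -19) and (12, -29) with distance 10.198

The closest pair is (14, -19) and (12, -29) with Euclidean distance 10.198. For 7 points, brute-force pairwise comparison is shown above. For large n, the divide-and-conquer algorithm (sort by x, recurse on halves, check the dividing strip) achieves O(n log n).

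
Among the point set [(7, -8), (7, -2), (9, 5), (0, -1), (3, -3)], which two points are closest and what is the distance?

Computing all pairwise distances among 5 points:

d((7, -8), (7, -2)) = 6.0
d((7, -8), (9, 5)) = 13.1529
d((7, -8), (0, -1)) = 9.8995
d((7, -8), (3, -3)) = 6.4031
d((7, -2), (9, 5)) = 7.2801
d((7, -2), (0, -1)) = 7.0711
d((7, -2), (3, -3)) = 4.1231
d((9, 5), (0, -1)) = 10.8167
d((9, 5), (3, -3)) = 10.0
d((0, -1), (3, -3)) = 3.6056 <-- minimum

Closest pair: (0, -1) and (3, -3) with distance 3.6056

The closest pair is (0, -1) and (3, -3) with Euclidean distance 3.6056. For 5 points, brute-force pairwise comparison is shown above. For large n, the divide-and-conquer algorithm (sort by x, recurse on halves, check the dividing strip) achieves O(n log n).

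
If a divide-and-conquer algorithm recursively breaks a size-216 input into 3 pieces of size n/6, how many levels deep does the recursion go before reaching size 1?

For divide and conquer with division factor 6:

Problem sizes at each level:
Level 0: 216
Level 1: 36
Level 2: 6
Level 3: 1

The root is level 0 and the size-1 base case is level 3 (the tree spans levels 0 through 3, i.e. 4 levels counting the root), so the depth is the number of divisions: log_6(216) = 3

The recursion tree depth is log_6(216) = 3. At each level, the problem size is divided by 6, so it takes 3 divisions to reduce to a base case of size 1. The algorithm makes 3 recursive calls at each level.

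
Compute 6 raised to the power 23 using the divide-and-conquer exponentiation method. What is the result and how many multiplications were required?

Computing 6^23 by squaring (build up from 6^1; each line after the first costs one multiplication):

6^1 = 6
6^2 = (6^1)^2 = 6^2 = 36
6^4 = (6^2)^2 = 36^2 = 1296
6^5 = 6 * 6^4 = 6 * 1296 = 7776
6^10 = (6^5)^2 = 7776^2 = 60466176
6^11 = 6 * 6^10 = 6 * 60466176 = 362797056
6^22 = (6^11)^2 = 362797056^2 = 131621703842267136
6^23 = 6 * 6^22 = 6 * 131621703842267136 = 789730223053602816

Result: 789730223053602816
Multiplications needed: 7 (7 lines after 6^1)

6^23 = 789730223053602816. Using exponentiation by squaring, this requires 7 multiplications. The key idea: if the exponent is even, square the half-power; if odd, multiply by the base once.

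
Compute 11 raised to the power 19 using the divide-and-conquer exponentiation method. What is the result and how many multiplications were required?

Computing 11^19 by squaring (build up from 11^1; each line after the first costs one multiplication):

11^1 = 11
11^2 = (11^1)^2 = 11^2 = 121
11^4 = (11^2)^2 = 121^2 = 14641
11^8 = (11^4)^2 = 14641^2 = 214358881
11^9 = 11 * 11^8 = 11 * 214358881 = 2357947691
11^18 = (11^9)^2 = 2357947691^2 = 5559917313492231481
11^19 = 11 * 11^18 = 11 * 5559917313492231481 = 61159090448414546291

Result: 61159090448414546291
Multiplications needed: 6 (6 lines after 11^1)

11^19 = 61159090448414546291. Using exponentiation by squaring, this requires 6 multiplications. The key idea: if the exponent is even, square the half-power; if odd, multiply by the base once.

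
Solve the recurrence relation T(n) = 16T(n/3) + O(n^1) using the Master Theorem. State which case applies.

Master Theorem for T(n) = 16T(n/3) + O(n^1):

a = 16, b = 3, c = 1
log_b(a) = log_3(16) = 2.5237

Case 1: c = 1 < log_3(16) = 2.5237
T(n) = O(n^(log_3 16))

For T(n) = 16T(n/3) + O(n^1): log_3(16) = 2.5237. This is Case 1 of the Master Theorem (c < log_b(a), work dominated by leaves), giving O(n^(log_3 16)).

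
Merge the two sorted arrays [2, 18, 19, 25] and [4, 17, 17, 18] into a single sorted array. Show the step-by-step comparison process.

Merging process:

Compare 2 vs 4: take 2 from left. Merged: [2]
Compare 18 vs 4: take 4 from right. Merged: [2, 4]
Compare 18 vs 17: take 17 from right. Merged: [2, 4, 17]
Compare 18 vs 17: take 17 from right. Merged: [2, 4, 17, 17]
Compare 18 vs 18: take 18 from left. Merged: [2, 4, 17, 17, 18]
Compare 19 vs 18: take 18 from right. Merged: [2, 4, 17, 17, 18, 18]
Append remaining from left: [19, 25]. Merged: [2, 4, 17, 17, 18, 18, 19, 25]

Final merged array: [2, 4, 17, 17, 18, 18, 19, 25]
Total comparisons: 6

The merged array is [2, 4, 17, 17, 18, 18, 19, 25], requiring 6 comparisons. The merge step runs in O(n) time where n is the total number of elements.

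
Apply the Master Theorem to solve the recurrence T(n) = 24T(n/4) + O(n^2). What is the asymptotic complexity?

Master Theorem for T(n) = 24T(n/4) + O(n^2):

a = 24, b = 4, c = 2
log_b(a) = log_4(24) = 2.2925

Case 1: c = 2 < log_4(24) = 2.2925
T(n) = O(n^(log_4 24))

For T(n) = 24T(n/4) + O(n^2): log_4(24) = 2.2925. This is Case 1 of the Master Theorem (c < log_b(a), work dominated by leaves), giving O(n^(log_4 24)).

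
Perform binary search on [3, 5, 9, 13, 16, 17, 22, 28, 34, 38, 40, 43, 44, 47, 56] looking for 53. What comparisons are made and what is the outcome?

Binary search for 53 in [3, 5, 9, 13, 16, 17, 22, 28, 34, 38, 40, 43, 44, 47, 56]:

lo=0, hi=14, mid=7, arr[mid]=28 -> 28 < 53, search right half
lo=8, hi=14, mid=11, arr[mid]=43 -> 43 < 53, search right half
lo=12, hi=14, mid=13, arr[mid]=47 -> 47 < 53, search right half
lo=14, hi=14, mid=14, arr[mid]=56 -> 56 > 53, search left half
lo=14 > hi=13, target 53 not found

Binary search determines that 53 is not in the array after 4 comparisons. The search space was exhausted without finding the target.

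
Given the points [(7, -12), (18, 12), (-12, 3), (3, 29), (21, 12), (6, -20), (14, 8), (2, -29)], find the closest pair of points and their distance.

Computing all pairwise distances among 8 points:

d((7, -12), (18, 12)) = 26.4008
d((7, -12), (-12, 3)) = 24.2074
d((7, -12), (3, 29)) = 41.1947
d((7, -12), (21, 12)) = 27.7849
d((7, -12), (6, -20)) = 8.0623
d((7, -12), (14, 8)) = 21.1896
d((7, -12), (2, -29)) = 17.72
d((18, 12), (-12, 3)) = 31.3209
d((18, 12), (3, 29)) = 22.6716
d((18, 12), (21, 12)) = 3.0 <-- minimum
d((18, 12), (6, -20)) = 34.176
d((18, 12), (14, 8)) = 5.6569
d((18, 12), (2, -29)) = 44.0114
d((-12, 3), (3, 29)) = 30.0167
d((-12, 3), (21, 12)) = 34.2053
d((-12, 3), (6, -20)) = 29.2062
d((-12, 3), (14, 8)) = 26.4764
d((-12, 3), (2, -29)) = 34.9285
d((3, 29), (21, 12)) = 24.7588
d((3, 29), (6, -20)) = 49.0918
d((3, 29), (14, 8)) = 23.7065
d((3, 29), (2, -29)) = 58.0086
d((21, 12), (6, -20)) = 35.3412
d((21, 12), (14, 8)) = 8.0623
d((21, 12), (2, -29)) = 45.1885
d((6, -20), (14, 8)) = 29.1204
d((6, -20), (2, -29)) = 9.8489
d((14, 8), (2, -29)) = 38.8973

Closest pair: (18, 12) and (21, 12) with distance 3.0

The closest pair is (18, 12) and (21, 12) with Euclidean distance 3.0. For 8 points, brute-force pairwise comparison is shown above. For large n, the divide-and-conquer algorithm (sort by x, recurse on halves, check the dividing strip) achieves O(n log n).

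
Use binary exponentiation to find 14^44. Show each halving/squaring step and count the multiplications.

Computing 14^44 by squaring (build up from 14^1; each line after the first costs one multiplication):

14^1 = 14
14^2 = (14^1)^2 = 14^2 = 196
14^4 = (14^2)^2 = 196^2 = 38416
14^5 = 14 * 14^4 = 14 * 38416 = 537824
14^10 = (14^5)^2 = 537824^2 = 289254654976
14^11 = 14 * 14^10 = 14 * 289254654976 = 4049565169664
14^22 = (14^11)^2 = 4049565169664^2 = 16398978063355821105872896
14^44 = (14^22)^2 = 16398978063355821105872896^2 = 268926481522425436988250652599945506664302107426816

Result: 268926481522425436988250652599945506664302107426816
Multiplications needed: 7 (7 lines after 14^1)

14^44 = 268926481522425436988250652599945506664302107426816. Using exponentiation by squaring, this requires 7 multiplications. The key idea: if the exponent is even, square the half-power; if odd, multiply by the base once.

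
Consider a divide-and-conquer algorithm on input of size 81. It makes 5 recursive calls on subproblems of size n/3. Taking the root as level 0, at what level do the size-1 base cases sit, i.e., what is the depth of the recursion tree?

For divide and conquer with division factor 3:

Problem sizes at each level:
Level 0: 81
Level 1: 27
Level 2: 9
Level 3: 3
Level 4: 1

The root is level 0 and the size-1 base case is level 4 (the tree spans levels 0 through 4, i.e. 5 levels counting the root), so the depth is the number of divisions: log_3(81) = 4

The recursion tree depth is log_3(81) = 4. At each level, the problem size is divided by 3, so it takes 4 divisions to reduce to a base case of size 1. The algorithm makes 5 recursive calls at each level.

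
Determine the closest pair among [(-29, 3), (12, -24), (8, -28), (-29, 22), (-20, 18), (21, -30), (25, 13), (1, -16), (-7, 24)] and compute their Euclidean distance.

Computing all pairwise distances among 9 points:

d((-29, 3), (12, -24)) = 49.0918
d((-29, 3), (8, -28)) = 48.2701
d((-29, 3), (-29, 22)) = 19.0
d((-29, 3), (-20, 18)) = 17.4929
d((-29, 3), (21, -30)) = 59.9083
d((-29, 3), (25, 13)) = 54.9181
d((-29, 3), (1, -16)) = 35.5106
d((-29, 3), (-7, 24)) = 30.4138
d((12, -24), (8, -28)) = 5.6569 <-- minimum
d((12, -24), (-29, 22)) = 61.6198
d((12, -24), (-20, 18)) = 52.8015
d((12, -24), (21, -30)) = 10.8167
d((12, -24), (25, 13)) = 39.2173
d((12, -24), (1, -16)) = 13.6015
d((12, -24), (-7, 24)) = 51.6236
d((8, -28), (-29, 22)) = 62.2013
d((8, -28), (-20, 18)) = 53.8516
d((8, -28), (21, -30)) = 13.1529
d((8, -28), (25, 13)) = 44.3847
d((8, -28), (1, -16)) = 13.8924
d((8, -28), (-7, 24)) = 54.1202
d((-29, 22), (-20, 18)) = 9.8489
d((-29, 22), (21, -30)) = 72.1388
d((-29, 22), (25, 13)) = 54.7449
d((-29, 22), (1, -16)) = 48.4149
d((-29, 22), (-7, 24)) = 22.0907
d((-20, 18), (21, -30)) = 63.1269
d((-20, 18), (25, 13)) = 45.2769
d((-20, 18), (1, -16)) = 39.9625
d((-20, 18), (-7, 24)) = 14.3178
d((21, -30), (25, 13)) = 43.1856
d((21, -30), (1, -16)) = 24.4131
d((21, -30), (-7, 24)) = 60.8276
d((25, 13), (1, -16)) = 37.6431
d((25, 13), (-7, 24)) = 33.8378
d((1, -16), (-7, 24)) = 40.7922

Closest pair: (12, -24) and (8, -28) with distance 5.6569

The closest pair is (12, -24) and (8, -28) with Euclidean distance 5.6569. For 9 points, brute-force pairwise comparison is shown above. For large n, the divide-and-conquer algorithm (sort by x, recurse on halves, check the dividing strip) achieves O(n log n).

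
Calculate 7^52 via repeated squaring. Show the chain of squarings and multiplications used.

Computing 7^52 by squaring (build up from 7^1; each line after the first costs one multiplication):

7^1 = 7
7^2 = (7^1)^2 = 7^2 = 49
7^3 = 7 * 7^2 = 7 * 49 = 343
7^6 = (7^3)^2 = 343^2 = 117649
7^12 = (7^6)^2 = 117649^2 = 13841287201
7^13 = 7 * 7^12 = 7 * 13841287201 = 96889010407
7^26 = (7^13)^2 = 96889010407^2 = 9387480337647754305649
7^52 = (7^26)^2 = 9387480337647754305649^2 = 88124787089723195184393736687912818113311201

Result: 88124787089723195184393736687912818113311201
Multiplications needed: 7 (7 lines after 7^1)

7^52 = 88124787089723195184393736687912818113311201. Using exponentiation by squaring, this requires 7 multiplications. The key idea: if the exponent is even, square the half-power; if odd, multiply by the base once.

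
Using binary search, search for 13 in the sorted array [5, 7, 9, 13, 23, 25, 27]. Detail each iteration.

Binary search for 13 in [5, 7, 9, 13, 23, 25, 27]:

lo=0, hi=6, mid=3, arr[mid]=13 -> Found target at index 3!

Binary search finds 13 at index 3 after 1 comparisons. The search repeatedly halves the search space by comparing with the middle element.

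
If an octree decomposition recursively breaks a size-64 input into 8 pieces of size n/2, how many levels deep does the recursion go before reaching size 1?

For divide and conquer with division factor 2:

Problem sizes at each level:
Level 0: 64
Level 1: 32
Level 2: 16
Level 3: 8
Level 4: 4
Level 5: 2
Level 6: 1

The root is level 0 and the size-1 base case is level 6 (the tree spans levels 0 through 6, i.e. 7 levels counting the root), so the depth is the number of divisions: log_2(64) = 6

The recursion tree depth is log_2(64) = 6. At each level, the problem size is divided by 2, so it takes 6 divisions to reduce to a base case of size 1. The algorithm makes 8 recursive calls at each level.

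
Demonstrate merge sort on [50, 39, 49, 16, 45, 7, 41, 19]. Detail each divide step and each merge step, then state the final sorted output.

Merge sort trace:

Split: [50, 39, 49, 16, 45, 7, 41, 19] -> [50, 39, 49, 16] and [45, 7, 41, 19]
  Split: [50, 39, 49, 16] -> [50, 39] and [49, 16]
    Split: [50, 39] -> [50] and [39]
    Merge: [50] + [39] -> [39, 50]
    Split: [49, 16] -> [49] and [16]
    Merge: [49] + [16] -> [16, 49]
  Merge: [39, 50] + [16, 49] -> [16, 39, 49, 50]
  Split: [45, 7, 41, 19] -> [45, 7] and [41, 19]
    Split: [45, 7] -> [45] and [7]
    Merge: [45] + [7] -> [7, 45]
    Split: [41, 19] -> [41] and [19]
    Merge: [41] + [19] -> [19, 41]
  Merge: [7, 45] + [19, 41] -> [7, 19, 41, 45]
Merge: [16, 39, 49, 50] + [7, 19, 41, 45] -> [7, 16, 19, 39, 41, 45, 49, 50]

Final sorted array: [7, 16, 19, 39, 41, 45, 49, 50]

The merge sort proceeds by recursively splitting the array and merging sorted halves.
After all merges, the sorted array is [7, 16, 19, 39, 41, 45, 49, 50].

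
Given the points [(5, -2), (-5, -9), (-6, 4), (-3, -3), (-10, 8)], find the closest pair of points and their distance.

Computing all pairwise distances among 5 points:

d((5, -2), (-5, -9)) = 12.2066
d((5, -2), (-6, 4)) = 12.53
d((5, -2), (-3, -3)) = 8.0623
d((5, -2), (-10, 8)) = 18.0278
d((-5, -9), (-6, 4)) = 13.0384
d((-5, -9), (-3, -3)) = 6.3246
d((-5, -9), (-10, 8)) = 17.72
d((-6, 4), (-3, -3)) = 7.6158
d((-6, 4), (-10, 8)) = 5.6569 <-- minimum
d((-3, -3), (-10, 8)) = 13.0384

Closest pair: (-6, 4) and (-10, 8) with distance 5.6569

The closest pair is (-6, 4) and (-10, 8) with Euclidean distance 5.6569. For 5 points, brute-force pairwise comparison is shown above. For large n, the divide-and-conquer algorithm (sort by x, recurse on halves, check the dividing strip) achieves O(n log n).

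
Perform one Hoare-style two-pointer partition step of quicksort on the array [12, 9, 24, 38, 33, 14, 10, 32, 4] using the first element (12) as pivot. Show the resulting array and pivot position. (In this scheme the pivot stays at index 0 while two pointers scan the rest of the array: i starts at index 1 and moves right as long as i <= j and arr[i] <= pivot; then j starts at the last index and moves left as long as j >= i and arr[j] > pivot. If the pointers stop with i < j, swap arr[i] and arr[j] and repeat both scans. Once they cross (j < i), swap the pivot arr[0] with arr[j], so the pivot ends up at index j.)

Hoare-style two-pointer partition with pivot = 12:

Initial array: [12, 9, 24, 38, 33, 14, 10, 32, 4]

Pointers start at i = 1, j = 8.
i stops at index 2 (arr[2]=24 > 12), j stops at index 8 (arr[8]=4 <= 12): swap arr[2] and arr[8], array becomes [12, 9, 4, 38, 33, 14, 10, 32, 24]
i stops at index 3 (arr[3]=38 > 12), j stops at index 6 (arr[6]=10 <= 12): swap arr[3] and arr[6], array becomes [12, 9, 4, 10, 33, 14, 38, 32, 24]
i ends at 4, j ends at 3: the pointers have crossed (j < i), so scanning stops.

Swap pivot arr[0] with arr[3] to place pivot at position 3: [10, 9, 4, 12, 33, 14, 38, 32, 24]
Pivot position: 3

After partitioning with pivot 12, the array becomes [10, 9, 4, 12, 33, 14, 38, 32, 24]. The pivot is placed at index 3. All elements to the left of the pivot are <= 12, and all elements to the right are > 12.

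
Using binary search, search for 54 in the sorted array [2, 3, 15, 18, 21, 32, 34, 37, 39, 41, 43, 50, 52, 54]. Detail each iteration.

Binary search for 54 in [2, 3, 15, 18, 21, 32, 34, 37, 39, 41, 43, 50, 52, 54]:

lo=0, hi=13, mid=6, arr[mid]=34 -> 34 < 54, search right half
lo=7, hi=13, mid=10, arr[mid]=43 -> 43 < 54, search right half
lo=11, hi=13, mid=12, arr[mid]=52 -> 52 < 54, search right half
lo=13, hi=13, mid=13, arr[mid]=54 -> Found target at index 13!

Binary search finds 54 at index 13 after 4 comparisons. The search repeatedly halves the search space by comparing with the middle element.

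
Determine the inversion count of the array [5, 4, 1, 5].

Finding inversions in [5, 4, 1, 5]:

(0, 1): arr[0]=5 > arr[1]=4
(0, 2): arr[0]=5 > arr[2]=1
(1, 2): arr[1]=4 > arr[2]=1

Total inversions: 3

The array has 3 inversion(s): (0,1), (0,2), (1,2). Each pair (i,j) satisfies i < j and arr[i] > arr[j].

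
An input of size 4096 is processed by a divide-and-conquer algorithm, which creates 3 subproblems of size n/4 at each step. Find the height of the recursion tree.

For divide and conquer with division factor 4:

Problem sizes at each level:
Level 0: 4096
Level 1: 1024
Level 2: 256
Level 3: 64
Level 4: 16
Level 5: 4
Level 6: 1

The root is level 0 and the size-1 base case is level 6 (the tree spans levels 0 through 6, i.e. 7 levels counting the root), so the depth is the number of divisions: log_4(4096) = 6

The recursion tree depth is log_4(4096) = 6. At each level, the problem size is divided by 4, so it takes 6 divisions to reduce to a base case of size 1. The algorithm makes 3 recursive calls at each level.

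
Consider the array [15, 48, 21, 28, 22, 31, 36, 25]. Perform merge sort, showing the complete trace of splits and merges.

Merge sort trace:

Split: [15, 48, 21, 28, 22, 31, 36, 25] -> [15, 48, 21, 28] and [22, 31, 36, 25]
  Split: [15, 48, 21, 28] -> [15, 48] and [21, 28]
    Split: [15, 48] -> [15] and [48]
    Merge: [15] + [48] -> [15, 48]
    Split: [21, 28] -> [21] and [28]
    Merge: [21] + [28] -> [21, 28]
  Merge: [15, 48] + [21, 28] -> [15, 21, 28, 48]
  Split: [22, 31, 36, 25] -> [22, 31] and [36, 25]
    Split: [22, 31] -> [22] and [31]
    Merge: [22] + [31] -> [22, 31]
    Split: [36, 25] -> [36] and [25]
    Merge: [36] + [25] -> [25, 36]
  Merge: [22, 31] + [25, 36] -> [22, 25, 31, 36]
Merge: [15, 21, 28, 48] + [22, 25, 31, 36] -> [15, 21, 22, 25, 28, 31, 36, 48]

Final sorted array: [15, 21, 22, 25, 28, 31, 36, 48]

The merge sort proceeds by recursively splitting the array and merging sorted halves.
After all merges, the sorted array is [15, 21, 22, 25, 28, 31, 36, 48].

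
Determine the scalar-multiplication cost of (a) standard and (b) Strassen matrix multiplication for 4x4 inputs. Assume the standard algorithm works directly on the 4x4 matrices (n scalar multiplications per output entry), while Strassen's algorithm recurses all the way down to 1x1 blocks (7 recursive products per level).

Matrix multiplication for 4x4 matrices:

Standard algorithm: 4^3 = 64 multiplications
Strassen's algorithm: 7^(log2(4)) = 7^2 = 49 multiplications
Savings: 64 - 49 = 15 multiplications

Standard: 64 multiplications (4^3). Strassen: 49 multiplications (7^2). Strassen reduces 8 recursive multiplications to 7 at each level.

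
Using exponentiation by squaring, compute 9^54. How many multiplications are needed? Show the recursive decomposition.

Computing 9^54 by squaring (build up from 9^1; each line after the first costs one multiplication):

9^1 = 9
9^2 = (9^1)^2 = 9^2 = 81
9^3 = 9 * 9^2 = 9 * 81 = 729
9^6 = (9^3)^2 = 729^2 = 531441
9^12 = (9^6)^2 = 531441^2 = 282429536481
9^13 = 9 * 9^12 = 9 * 282429536481 = 2541865828329
9^26 = (9^13)^2 = 2541865828329^2 = 6461081889226673298932241
9^27 = 9 * 9^26 = 9 * 6461081889226673298932241 = 58149737003040059690390169
9^54 = (9^27)^2 = 58149737003040059690390169^2 = 3381391913522726342930221472392241170198527451848561

Result: 3381391913522726342930221472392241170198527451848561
Multiplications needed: 8 (8 lines after 9^1)

9^54 = 3381391913522726342930221472392241170198527451848561. Using exponentiation by squaring, this requires 8 multiplications. The key idea: if the exponent is even, square the half-power; if odd, multiply by the base once.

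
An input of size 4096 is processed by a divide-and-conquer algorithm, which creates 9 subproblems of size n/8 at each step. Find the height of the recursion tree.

For divide and conquer with division factor 8:

Problem sizes at each level:
Level 0: 4096
Level 1: 512
Level 2: 64
Level 3: 8
Level 4: 1

The root is level 0 and the size-1 base case is level 4 (the tree spans levels 0 through 4, i.e. 5 levels counting the root), so the depth is the number of divisions: log_8(4096) = 4

The recursion tree depth is log_8(4096) = 4. At each level, the problem size is divided by 8, so it takes 4 divisions to reduce to a base case of size 1. The algorithm makes 9 recursive calls at each level.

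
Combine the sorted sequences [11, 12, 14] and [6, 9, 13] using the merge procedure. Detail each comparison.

Merging process:

Compare 11 vs 6: take 6 from right. Merged: [6]
Compare 11 vs 9: take 9 from right. Merged: [6, 9]
Compare 11 vs 13: take 11 from left. Merged: [6, 9, 11]
Compare 12 vs 13: take 12 from left. Merged: [6, 9, 11, 12]
Compare 14 vs 13: take 13 from right. Merged: [6, 9, 11, 12, 13]
Append remaining from left: [14]. Merged: [6, 9, 11, 12, 13, 14]

Final merged array: [6, 9, 11, 12, 13, 14]
Total comparisons: 5

The merged array is [6, 9, 11, 12, 13, 14], requiring 5 comparisons. The merge step runs in O(n) time where n is the total number of elements.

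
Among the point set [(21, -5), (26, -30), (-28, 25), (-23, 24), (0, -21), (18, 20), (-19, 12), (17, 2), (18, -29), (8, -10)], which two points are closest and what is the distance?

Computing all pairwise distances among 10 points:

d((21, -5), (26, -30)) = 25.4951
d((21, -5), (-28, 25)) = 57.4543
d((21, -5), (-23, 24)) = 52.6972
d((21, -5), (0, -21)) = 26.4008
d((21, -5), (18, 20)) = 25.1794
d((21, -5), (-19, 12)) = 43.4626
d((21, -5), (17, 2)) = 8.0623
d((21, -5), (18, -29)) = 24.1868
d((21, -5), (8, -10)) = 13.9284
d((26, -30), (-28, 25)) = 77.0779
d((26, -30), (-23, 24)) = 72.9178
d((26, -30), (0, -21)) = 27.5136
d((26, -30), (18, 20)) = 50.636
d((26, -30), (-19, 12)) = 61.5549
d((26, -30), (17, 2)) = 33.2415
d((26, -30), (18, -29)) = 8.0623
d((26, -30), (8, -10)) = 26.9072
d((-28, 25), (-23, 24)) = 5.099 <-- minimum
d((-28, 25), (0, -21)) = 53.8516
d((-28, 25), (18, 20)) = 46.2709
d((-28, 25), (-19, 12)) = 15.8114
d((-28, 25), (17, 2)) = 50.5371
d((-28, 25), (18, -29)) = 70.9366
d((-28, 25), (8, -10)) = 50.2096
d((-23, 24), (0, -21)) = 50.5371
d((-23, 24), (18, 20)) = 41.1947
d((-23, 24), (-19, 12)) = 12.6491
d((-23, 24), (17, 2)) = 45.6508
d((-23, 24), (18, -29)) = 67.0075
d((-23, 24), (8, -10)) = 46.0109
d((0, -21), (18, 20)) = 44.7772
d((0, -21), (-19, 12)) = 38.0789
d((0, -21), (17, 2)) = 28.6007
d((0, -21), (18, -29)) = 19.6977
d((0, -21), (8, -10)) = 13.6015
d((18, 20), (-19, 12)) = 37.855
d((18, 20), (17, 2)) = 18.0278
d((18, 20), (18, -29)) = 49.0
d((18, 20), (8, -10)) = 31.6228
d((-19, 12), (17, 2)) = 37.3631
d((-19, 12), (18, -29)) = 55.2268
d((-19, 12), (8, -10)) = 34.8281
d((17, 2), (18, -29)) = 31.0161
d((17, 2), (8, -10)) = 15.0
d((18, -29), (8, -10)) = 21.4709

Closest pair: (-28, 25) and (-23, 24) with distance 5.099

The closest pair is (-28, 25) and (-23, 24) with Euclidean distance 5.099. For 10 points, brute-force pairwise comparison is shown above. For large n, the divide-and-conquer algorithm (sort by x, recurse on halves, check the dividing strip) achieves O(n log n).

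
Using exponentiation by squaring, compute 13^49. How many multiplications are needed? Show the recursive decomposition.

Computing 13^49 by squaring (build up from 13^1; each line after the first costs one multiplication):

13^1 = 13
13^2 = (13^1)^2 = 13^2 = 169
13^3 = 13 * 13^2 = 13 * 169 = 2197
13^6 = (13^3)^2 = 2197^2 = 4826809
13^12 = (13^6)^2 = 4826809^2 = 23298085122481
13^24 = (13^12)^2 = 23298085122481^2 = 542800770374370512771595361
13^48 = (13^24)^2 = 542800770374370512771595361^2 = 294632676319010105335586872991323185304149065116720321
13^49 = 13 * 13^48 = 13 * 294632676319010105335586872991323185304149065116720321 = 3830224792147131369362629348887201408953937846517364173

Result: 3830224792147131369362629348887201408953937846517364173
Multiplications needed: 7 (7 lines after 13^1)

13^49 = 3830224792147131369362629348887201408953937846517364173. Using exponentiation by squaring, this requires 7 multiplications. The key idea: if the exponent is even, square the half-power; if odd, multiply by the base once.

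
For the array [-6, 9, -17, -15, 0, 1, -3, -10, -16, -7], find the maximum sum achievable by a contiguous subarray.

Using Kadane's algorithm on [-6, 9, -17, -15, 0, 1, -3, -10, -16, -7]:

Scanning through the array:
Position 1 (value 9): max_ending_here = 9, max_so_far = 9
Position 2 (value -17): max_ending_here = -8, max_so_far = 9
Position 3 (value -15): max_ending_here = -15, max_so_far = 9
Position 4 (value 0): max_ending_here = 0, max_so_far = 9
Position 5 (value 1): max_ending_here = 1, max_so_far = 9
Position 6 (value -3): max_ending_here = -2, max_so_far = 9
Position 7 (value -10): max_ending_here = -10, max_so_far = 9
Position 8 (value -16): max_ending_here = -16, max_so_far = 9
Position 9 (value -7): max_ending_here = -7, max_so_far = 9

Maximum subarray: [9]
Maximum sum: 9

The maximum subarray is [9] with sum 9. This subarray runs from index 1 to index 1.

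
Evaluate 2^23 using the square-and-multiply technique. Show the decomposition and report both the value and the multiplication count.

Computing 2^23 by squaring (build up from 2^1; each line after the first costs one multiplication):

2^1 = 2
2^2 = (2^1)^2 = 2^2 = 4
2^4 = (2^2)^2 = 4^2 = 16
2^5 = 2 * 2^4 = 2 * 16 = 32
2^10 = (2^5)^2 = 32^2 = 1024
2^11 = 2 * 2^10 = 2 * 1024 = 2048
2^22 = (2^11)^2 = 2048^2 = 4194304
2^23 = 2 * 2^22 = 2 * 4194304 = 8388608

Result: 8388608
Multiplications needed: 7 (7 lines after 2^1)

2^23 = 8388608. Using exponentiation by squaring, this requires 7 multiplications. The key idea: if the exponent is even, square the half-power; if odd, multiply by the base once.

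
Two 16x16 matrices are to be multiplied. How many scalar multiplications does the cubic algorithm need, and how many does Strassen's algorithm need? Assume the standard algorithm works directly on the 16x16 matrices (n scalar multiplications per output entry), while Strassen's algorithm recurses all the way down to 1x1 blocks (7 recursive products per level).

Matrix multiplication for 16x16 matrices:

Standard algorithm: 16^3 = 4096 multiplications
Strassen's algorithm: 7^(log2(16)) = 7^4 = 2401 multiplications
Savings: 4096 - 2401 = 1695 multiplications

Standard: 4096 multiplications (16^3). Strassen: 2401 multiplications (7^4). Strassen reduces 8 recursive multiplications to 7 at each level.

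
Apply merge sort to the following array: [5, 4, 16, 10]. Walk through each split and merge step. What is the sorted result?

Merge sort trace:

Split: [5, 4, 16, 10] -> [5, 4] and [16, 10]
  Split: [5, 4] -> [5] and [4]
  Merge: [5] + [4] -> [4, 5]
  Split: [16, 10] -> [16] and [10]
  Merge: [16] + [10] -> [10, 16]
Merge: [4, 5] + [10, 16] -> [4, 5, 10, 16]

Final sorted array: [4, 5, 10, 16]

The merge sort proceeds by recursively splitting the array and merging sorted halves.
After all merges, the sorted array is [4, 5, 10, 16].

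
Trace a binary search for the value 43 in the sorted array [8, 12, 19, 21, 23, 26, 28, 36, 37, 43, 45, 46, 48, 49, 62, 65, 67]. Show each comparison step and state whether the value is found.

Binary search for 43 in [8, 12, 19, 21, 23, 26, 28, 36, 37, 43, 45, 46, 48, 49, 62, 65, 67]:

lo=0, hi=16, mid=8, arr[mid]=37 -> 37 < 43, search right half
lo=9, hi=16, mid=12, arr[mid]=48 -> 48 > 43, search left half
lo=9, hi=11, mid=10, arr[mid]=45 -> 45 > 43, search left half
lo=9, hi=9, mid=9, arr[mid]=43 -> Found target at index 9!

Binary search finds 43 at index 9 after 4 comparisons. The search repeatedly halves the search space by comparing with the middle element.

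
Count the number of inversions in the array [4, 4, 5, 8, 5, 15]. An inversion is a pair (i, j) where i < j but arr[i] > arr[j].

Finding inversions in [4, 4, 5, 8, 5, 15]:

(3, 4): arr[3]=8 > arr[4]=5

Total inversions: 1

The array has 1 inversion(s): (3,4). Each pair (i,j) satisfies i < j and arr[i] > arr[j].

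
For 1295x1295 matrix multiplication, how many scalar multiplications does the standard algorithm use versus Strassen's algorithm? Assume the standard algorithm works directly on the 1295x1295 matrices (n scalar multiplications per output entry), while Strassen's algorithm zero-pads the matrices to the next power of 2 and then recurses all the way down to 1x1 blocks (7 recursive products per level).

Matrix multiplication for 1295x1295 matrices:

Strassen's algorithm requires power-of-2 dimensions. Pad 1295x1295 to 2048x2048 (next power of 2).

Standard algorithm: 1295^3 = 2171747375 multiplications
Strassen's algorithm: 7^(log2(2048)) = 7^11 = 1977326743 multiplications
Savings: 2171747375 - 1977326743 = 194420632 multiplications

Standard: 2171747375 multiplications (1295^3). Strassen: 1977326743 multiplications (7^11, after padding to 2048x2048). Strassen reduces 8 recursive multiplications to 7 at each level.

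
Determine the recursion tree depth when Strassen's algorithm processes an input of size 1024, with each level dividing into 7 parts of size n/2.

For divide and conquer with division factor 2:

Problem sizes at each level:
Level 0: 1024
Level 1: 512
Level 2: 256
Level 3: 128
Level 4: 64
Level 5: 32
Level 6: 16
Level 7: 8
Level 8: 4
Level 9: 2
Level 10: 1

The root is level 0 and the size-1 base case is level 10 (the tree spans levels 0 through 10, i.e. 11 levels counting the root), so the depth is the number of divisions: log_2(1024) = 10

The recursion tree depth is log_2(1024) = 10. At each level, the problem size is divided by 2, so it takes 10 divisions to reduce to a base case of size 1. The algorithm makes 7 recursive calls at each level.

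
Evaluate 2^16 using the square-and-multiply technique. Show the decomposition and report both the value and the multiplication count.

Computing 2^16 by squaring (build up from 2^1; each line after the first costs one multiplication):

2^1 = 2
2^2 = (2^1)^2 = 2^2 = 4
2^4 = (2^2)^2 = 4^2 = 16
2^8 = (2^4)^2 = 16^2 = 256
2^16 = (2^8)^2 = 256^2 = 65536

Result: 65536
Multiplications needed: 4 (4 lines after 2^1)

2^16 = 65536. Using exponentiation by squaring, this requires 4 multiplications. The key idea: if the exponent is even, square the half-power; if odd, multiply by the base once.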